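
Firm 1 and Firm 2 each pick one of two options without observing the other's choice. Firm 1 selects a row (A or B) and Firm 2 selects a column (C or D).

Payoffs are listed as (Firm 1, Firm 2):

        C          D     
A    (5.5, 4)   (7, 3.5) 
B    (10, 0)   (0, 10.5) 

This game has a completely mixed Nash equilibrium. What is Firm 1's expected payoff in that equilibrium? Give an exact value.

140/23

First find y, the probability Firm 2 plays C, from Firm 1's indifference between A and B: 5.5y + 7(1−y) = 10y, giving y = 14/23.
Since Firm 1 is indifferent in equilibrium, Firm 1's expected payoff equals the payoff from either row against (14/23, 9/23). Using A: 5.5(14/23) + 7(9/23) = 140/23.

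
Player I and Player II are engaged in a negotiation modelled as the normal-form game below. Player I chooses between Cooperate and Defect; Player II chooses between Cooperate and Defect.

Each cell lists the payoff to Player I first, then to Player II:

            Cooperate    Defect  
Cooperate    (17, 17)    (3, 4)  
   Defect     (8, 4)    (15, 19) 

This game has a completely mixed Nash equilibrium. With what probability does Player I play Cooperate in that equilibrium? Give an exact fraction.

15/28

Let x be the probability that Player I plays Cooperate. In a completely mixed equilibrium, Player II must be indifferent between Cooperate and Defect.
Player II's expected payoff from Cooperate is 17x + 4(1−x); from Defect it is 4x + 19(1−x).
Setting these equal: 13x + 4 = −15x + 19, so x = 15/28.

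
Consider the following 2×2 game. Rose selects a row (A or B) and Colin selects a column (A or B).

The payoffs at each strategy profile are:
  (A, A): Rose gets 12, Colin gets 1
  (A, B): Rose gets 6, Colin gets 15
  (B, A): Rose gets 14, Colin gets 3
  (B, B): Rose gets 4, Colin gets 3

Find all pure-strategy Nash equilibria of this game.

(A, A): Rose prefers B (14 > 12); Colin prefers B (15 > 1) — not an equilibrium.
(A, B): Rose gets 6 ≥ 4 from B, and Colin gets 15 ≥ 1 from A — Nash equilibrium.
(B, A): Rose gets 14 ≥ 12 from A, and Colin gets 3 ≥ 3 from B — Nash equilibrium.
(B, B): Rose prefers A (6 > 4) — not an equilibrium.

(A, B) and (B, A)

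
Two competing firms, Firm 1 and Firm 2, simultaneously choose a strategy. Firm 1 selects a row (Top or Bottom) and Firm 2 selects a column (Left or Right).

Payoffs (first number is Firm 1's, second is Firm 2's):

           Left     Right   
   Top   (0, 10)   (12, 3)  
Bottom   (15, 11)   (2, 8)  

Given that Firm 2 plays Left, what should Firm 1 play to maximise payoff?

Against Left, Firm 1 earns 0 from Top and 15 from Bottom.
So Bottom is the best response.

Bottom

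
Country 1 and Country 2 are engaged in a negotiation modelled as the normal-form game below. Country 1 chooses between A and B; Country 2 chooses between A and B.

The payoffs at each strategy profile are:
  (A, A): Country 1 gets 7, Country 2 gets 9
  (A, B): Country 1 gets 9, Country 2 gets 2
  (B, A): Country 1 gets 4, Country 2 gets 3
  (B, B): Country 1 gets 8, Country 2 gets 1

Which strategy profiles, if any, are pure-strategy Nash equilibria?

(A, A): Country 1 gets 7 ≥ 4 from B, and Country 2 gets 9 ≥ 2 from B — Nash equilibrium.
(A, B): Country 2 prefers A (9 > 2) — not an equilibrium.
(B, A): Country 1 prefers A (7 > 4) — not an equilibrium.
(B, B): Country 1 prefers A (9 > 8); Country 2 prefers A (3 > 1) — not an equilibrium.

(A, A)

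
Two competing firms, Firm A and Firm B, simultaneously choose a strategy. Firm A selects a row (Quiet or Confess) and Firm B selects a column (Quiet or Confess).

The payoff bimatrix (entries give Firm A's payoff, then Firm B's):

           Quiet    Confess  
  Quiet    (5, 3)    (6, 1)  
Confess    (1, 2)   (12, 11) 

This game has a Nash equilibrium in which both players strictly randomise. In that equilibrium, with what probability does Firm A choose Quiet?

9/11

Let p be the probability that Firm A plays Quiet. In a completely mixed equilibrium, Firm B must be indifferent between Quiet and Confess.
Firm B's expected payoff from Quiet is 3p + 2(1−p); from Confess it is p + 11(1−p).
Setting these equal: p + 2 = −10p + 11, so p = 9/11.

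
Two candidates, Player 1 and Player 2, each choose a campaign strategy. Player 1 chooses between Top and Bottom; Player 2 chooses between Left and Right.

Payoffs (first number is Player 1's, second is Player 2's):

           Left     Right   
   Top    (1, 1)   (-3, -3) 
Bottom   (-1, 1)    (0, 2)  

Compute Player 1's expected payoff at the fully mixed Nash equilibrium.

First find y, the probability Player 2 plays Left, from Player 1's indifference between Top and Bottom: y − 3(1−y) = −y, giving y = 3/5.
Since Player 1 is indifferent in equilibrium, Player 1's expected payoff equals the payoff from either row against (3/5, 2/5). Using Top: (3/5) − 3(2/5) = -3/5.

-3/5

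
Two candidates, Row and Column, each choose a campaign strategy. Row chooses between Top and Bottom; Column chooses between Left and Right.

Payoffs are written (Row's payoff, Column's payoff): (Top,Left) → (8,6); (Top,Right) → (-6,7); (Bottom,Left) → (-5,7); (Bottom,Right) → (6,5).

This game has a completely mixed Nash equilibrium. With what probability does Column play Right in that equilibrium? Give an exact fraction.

13/25

Let q be the probability that Column plays Left. In a completely mixed equilibrium, Row must be indifferent between Top and Bottom.
Row's expected payoff from Top is 8q − 6(1−q); from Bottom it is −5q + 6(1−q).
Setting these equal: 14q − 6 = −11q + 6, so q = 12/25.
Therefore Column plays Right with probability 1 − 12/25 = 13/25.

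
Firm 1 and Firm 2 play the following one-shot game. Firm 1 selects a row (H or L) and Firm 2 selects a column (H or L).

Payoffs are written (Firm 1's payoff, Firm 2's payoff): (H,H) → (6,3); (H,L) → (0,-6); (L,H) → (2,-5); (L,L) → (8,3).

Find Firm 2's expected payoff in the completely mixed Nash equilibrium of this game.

-21/17

First find p, the probability Firm 1 plays H, from Firm 2's indifference between H and L: 3p − 5(1−p) = −6p + 3(1−p), giving p = 8/17.
Since Firm 2 is indifferent in equilibrium, Firm 2's expected payoff equals the payoff from either column against (8/17, 9/17). Using H: 3(8/17) − 5(9/17) = -21/17.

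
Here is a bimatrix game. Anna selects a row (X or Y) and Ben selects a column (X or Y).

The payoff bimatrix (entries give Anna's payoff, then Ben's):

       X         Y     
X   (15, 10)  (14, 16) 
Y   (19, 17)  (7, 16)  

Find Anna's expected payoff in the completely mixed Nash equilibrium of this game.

161/11

First find q, the probability Ben plays X, from Anna's indifference between X and Y: 15q + 14(1−q) = 19q + 7(1−q), giving q = 7/11.
Since Anna is indifferent in equilibrium, Anna's expected payoff equals the payoff from either row against (7/11, 4/11). Using X: 15(7/11) + 14(4/11) = 161/11.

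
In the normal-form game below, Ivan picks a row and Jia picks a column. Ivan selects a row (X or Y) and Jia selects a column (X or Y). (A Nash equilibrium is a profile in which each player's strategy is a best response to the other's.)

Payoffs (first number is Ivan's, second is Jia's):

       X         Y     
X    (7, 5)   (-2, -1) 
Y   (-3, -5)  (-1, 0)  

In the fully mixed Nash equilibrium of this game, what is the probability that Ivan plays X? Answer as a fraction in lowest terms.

5/11

Let p be the probability that Ivan plays X. In a completely mixed equilibrium, Jia must be indifferent between X and Y.
Jia's expected payoff from X is 5p − 5(1−p); from Y it is −p.
Setting these equal: 10p − 5 = −p, so p = 5/11.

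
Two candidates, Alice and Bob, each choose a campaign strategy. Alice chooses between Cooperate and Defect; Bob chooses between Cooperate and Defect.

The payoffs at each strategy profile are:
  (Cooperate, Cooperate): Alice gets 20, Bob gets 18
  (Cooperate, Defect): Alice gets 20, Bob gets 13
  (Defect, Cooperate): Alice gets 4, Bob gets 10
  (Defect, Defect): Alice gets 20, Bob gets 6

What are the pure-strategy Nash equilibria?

(Cooperate, Cooperate): Alice gets 20 ≥ 4 from Defect, and Bob gets 18 ≥ 13 from Defect — Nash equilibrium.
(Cooperate, Defect): Bob prefers Cooperate (18 > 13) — not an equilibrium.
(Defect, Cooperate): Alice prefers Cooperate (20 > 4) — not an equilibrium.
(Defect, Defect): Bob prefers Cooperate (10 > 6) — not an equilibrium.

(Cooperate, Cooperate)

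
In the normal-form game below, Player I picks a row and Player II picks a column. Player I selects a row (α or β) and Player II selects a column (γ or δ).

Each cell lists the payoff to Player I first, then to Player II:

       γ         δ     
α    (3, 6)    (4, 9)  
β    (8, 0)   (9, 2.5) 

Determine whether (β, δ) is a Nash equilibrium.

At (β, δ), Player I earns 9; switching to α would give 4, so Player I has no profitable deviation.
Player II earns 2.5; switching to γ would give 0, so Player II has no profitable deviation.
Neither player can gain by a unilateral deviation, so this profile is a Nash equilibrium.

Yes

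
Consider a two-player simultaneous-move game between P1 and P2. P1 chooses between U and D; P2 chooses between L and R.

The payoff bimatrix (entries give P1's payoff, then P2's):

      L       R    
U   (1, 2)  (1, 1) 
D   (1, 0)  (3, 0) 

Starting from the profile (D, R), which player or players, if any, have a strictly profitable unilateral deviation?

P1 at (D, R) earns 3; deviating to U yields 1 — not better.
P2 earns 0; deviating to L yields 0 — not better.
Neither player can strictly improve; the profile is a Nash equilibrium.

Neither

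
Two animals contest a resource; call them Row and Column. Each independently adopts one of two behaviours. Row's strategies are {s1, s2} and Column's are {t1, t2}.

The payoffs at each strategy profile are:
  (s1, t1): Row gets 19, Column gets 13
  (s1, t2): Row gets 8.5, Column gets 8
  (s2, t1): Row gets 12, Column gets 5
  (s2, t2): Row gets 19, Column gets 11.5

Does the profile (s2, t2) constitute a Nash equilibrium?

At (s2, t2), Row earns 19; switching to s1 would give 8.5, so Row has no profitable deviation.
Column earns 11.5; switching to t1 would give 5, so Column has no profitable deviation.
Neither player can gain by a unilateral deviation, so this profile is a Nash equilibrium.

Yes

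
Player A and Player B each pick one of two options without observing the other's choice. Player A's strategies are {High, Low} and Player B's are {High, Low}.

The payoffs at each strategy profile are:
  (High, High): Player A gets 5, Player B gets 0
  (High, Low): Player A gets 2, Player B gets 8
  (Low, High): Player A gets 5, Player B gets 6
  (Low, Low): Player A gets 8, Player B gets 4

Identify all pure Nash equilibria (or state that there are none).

(High, High): Player B prefers Low (8 > 0) — not an equilibrium.
(High, Low): Player A prefers Low (8 > 2) — not an equilibrium.
(Low, High): Player A gets 5 ≥ 5 from High, and Player B gets 6 ≥ 4 from Low — Nash equilibrium.
(Low, Low): Player B prefers High (6 > 4) — not an equilibrium.

(Low, High)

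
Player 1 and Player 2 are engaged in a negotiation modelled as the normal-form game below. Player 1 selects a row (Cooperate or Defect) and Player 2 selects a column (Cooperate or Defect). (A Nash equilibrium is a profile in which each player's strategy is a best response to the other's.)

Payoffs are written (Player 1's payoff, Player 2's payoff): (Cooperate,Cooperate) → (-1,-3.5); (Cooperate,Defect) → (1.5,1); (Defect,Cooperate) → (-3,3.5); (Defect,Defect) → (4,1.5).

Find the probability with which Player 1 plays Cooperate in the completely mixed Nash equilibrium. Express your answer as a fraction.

4/13

Let r be the probability that Player 1 plays Cooperate. In a completely mixed equilibrium, Player 2 must be indifferent between Cooperate and Defect.
Player 2's expected payoff from Cooperate is −3.5r + 3.5(1−r); from Defect it is r + 1.5(1−r).
Setting these equal: −7r + 3.5 = −0.5r + 1.5, so r = 4/13.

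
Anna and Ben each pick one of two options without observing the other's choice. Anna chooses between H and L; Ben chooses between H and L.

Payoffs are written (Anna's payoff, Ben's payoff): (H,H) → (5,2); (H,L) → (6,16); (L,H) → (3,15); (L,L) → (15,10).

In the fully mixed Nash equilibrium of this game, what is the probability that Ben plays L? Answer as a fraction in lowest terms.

Let y be the probability that Ben plays H. In a completely mixed equilibrium, Anna must be indifferent between H and L.
Anna's expected payoff from H is 5y + 6(1−y); from L it is 3y + 15(1−y).
Setting these equal: −y + 6 = −12y + 15, so y = 9/11.
Therefore Ben plays L with probability 1 − 9/11 = 2/11.

2/11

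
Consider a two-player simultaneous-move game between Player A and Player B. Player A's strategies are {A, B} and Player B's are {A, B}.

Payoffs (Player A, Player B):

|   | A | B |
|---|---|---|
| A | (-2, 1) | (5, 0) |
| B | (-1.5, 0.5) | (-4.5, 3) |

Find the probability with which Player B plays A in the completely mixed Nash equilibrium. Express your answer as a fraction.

Let q be the probability that Player B plays A. In a completely mixed equilibrium, Player A must be indifferent between A and B.
Player A's expected payoff from A is −2q + 5(1−q); from B it is −1.5q − 4.5(1−q).
Setting these equal: −7q + 5 = 3q − 4.5, so q = 19/20.

19/20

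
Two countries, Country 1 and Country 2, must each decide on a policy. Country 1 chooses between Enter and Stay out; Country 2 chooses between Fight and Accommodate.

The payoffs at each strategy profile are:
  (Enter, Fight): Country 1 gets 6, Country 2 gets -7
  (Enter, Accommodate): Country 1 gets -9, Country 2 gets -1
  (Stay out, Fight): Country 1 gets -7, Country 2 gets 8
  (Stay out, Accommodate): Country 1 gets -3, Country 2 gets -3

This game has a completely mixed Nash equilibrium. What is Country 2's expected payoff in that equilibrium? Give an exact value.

First find p, the probability Country 1 plays Enter, from Country 2's indifference between Fight and Accommodate: −7p + 8(1−p) = −p − 3(1−p), giving p = 11/17.
Since Country 2 is indifferent in equilibrium, Country 2's expected payoff equals the payoff from either column against (11/17, 6/17). Using Fight: −7(11/17) + 8(6/17) = -29/17.

-29/17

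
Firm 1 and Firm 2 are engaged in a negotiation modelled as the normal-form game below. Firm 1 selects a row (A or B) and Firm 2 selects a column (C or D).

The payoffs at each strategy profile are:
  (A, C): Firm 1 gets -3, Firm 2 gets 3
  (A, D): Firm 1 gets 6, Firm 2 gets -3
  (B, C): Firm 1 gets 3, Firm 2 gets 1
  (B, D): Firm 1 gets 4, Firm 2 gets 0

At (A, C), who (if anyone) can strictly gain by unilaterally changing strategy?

Firm 1 at (A, C) earns -3; deviating to B yields 3 — a strict improvement.
Firm 2 earns 3; deviating to D yields -3 — not better.
Only Firm 1 has a strictly profitable deviation.

Firm 1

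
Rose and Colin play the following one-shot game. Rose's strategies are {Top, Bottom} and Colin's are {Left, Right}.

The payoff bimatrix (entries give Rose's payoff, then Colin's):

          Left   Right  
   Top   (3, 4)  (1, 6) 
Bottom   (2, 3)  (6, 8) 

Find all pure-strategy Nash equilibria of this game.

(Bottom, Right)

(Top, Left): Colin prefers Right (6 > 4) — not an equilibrium.
(Top, Right): Rose prefers Bottom (6 > 1) — not an equilibrium.
(Bottom, Left): Rose prefers Top (3 > 2); Colin prefers Right (8 > 3) — not an equilibrium.
(Bottom, Right): Rose gets 6 ≥ 1 from Top, and Colin gets 8 ≥ 3 from Left — Nash equilibrium.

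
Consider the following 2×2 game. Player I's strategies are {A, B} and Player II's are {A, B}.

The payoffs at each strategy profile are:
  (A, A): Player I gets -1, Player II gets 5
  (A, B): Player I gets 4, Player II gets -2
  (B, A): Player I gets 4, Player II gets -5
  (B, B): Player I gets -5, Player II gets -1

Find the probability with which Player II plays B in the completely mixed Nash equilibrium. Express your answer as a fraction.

5/14

Let c be the probability that Player II plays A. In a completely mixed equilibrium, Player I must be indifferent between A and B.
Player I's expected payoff from A is −c + 4(1−c); from B it is 4c − 5(1−c).
Setting these equal: −5c + 4 = 9c − 5, so c = 9/14.
Therefore Player II plays B with probability 1 − 9/14 = 5/14.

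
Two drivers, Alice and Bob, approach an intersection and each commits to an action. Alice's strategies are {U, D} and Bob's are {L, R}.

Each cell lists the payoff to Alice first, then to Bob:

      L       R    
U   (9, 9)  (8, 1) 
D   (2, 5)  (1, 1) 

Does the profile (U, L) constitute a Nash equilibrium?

At (U, L), Alice earns 9; switching to D would give 2, so Alice has no profitable deviation.
Bob earns 9; switching to R would give 1, so Bob has no profitable deviation.
Neither player can gain by a unilateral deviation, so this profile is a Nash equilibrium.

Yes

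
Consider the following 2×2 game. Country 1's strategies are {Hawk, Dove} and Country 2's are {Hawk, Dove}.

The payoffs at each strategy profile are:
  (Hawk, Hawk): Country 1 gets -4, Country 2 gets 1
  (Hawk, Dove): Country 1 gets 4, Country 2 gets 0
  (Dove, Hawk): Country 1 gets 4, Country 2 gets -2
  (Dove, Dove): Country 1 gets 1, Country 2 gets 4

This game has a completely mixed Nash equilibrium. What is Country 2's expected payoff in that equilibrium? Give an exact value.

First find x, the probability Country 1 plays Hawk, from Country 2's indifference between Hawk and Dove: x − 2(1−x) = 4(1−x), giving x = 6/7.
Since Country 2 is indifferent in equilibrium, Country 2's expected payoff equals the payoff from either column against (6/7, 1/7). Using Hawk: (6/7) − 2(1/7) = 4/7.

4/7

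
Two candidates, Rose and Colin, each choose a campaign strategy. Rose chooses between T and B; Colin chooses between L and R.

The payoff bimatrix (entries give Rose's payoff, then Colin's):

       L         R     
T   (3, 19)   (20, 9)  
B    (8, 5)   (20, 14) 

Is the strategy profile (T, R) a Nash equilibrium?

At (T, R), Rose earns 20; switching to B would give 20, so Rose has no profitable deviation.
Colin earns 9; switching to L would give 19, so Colin would deviate.
Since at least one player can profitably deviate, this is not a Nash equilibrium.

No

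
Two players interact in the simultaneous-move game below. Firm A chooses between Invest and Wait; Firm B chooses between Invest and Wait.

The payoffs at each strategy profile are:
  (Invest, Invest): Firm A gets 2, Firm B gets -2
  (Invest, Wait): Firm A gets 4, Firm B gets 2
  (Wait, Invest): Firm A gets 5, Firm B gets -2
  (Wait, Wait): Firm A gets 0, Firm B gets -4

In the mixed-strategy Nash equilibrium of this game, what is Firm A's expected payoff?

20/7

First find q, the probability Firm B plays Invest, from Firm A's indifference between Invest and Wait: 2q + 4(1−q) = 5q, giving q = 4/7.
Since Firm A is indifferent in equilibrium, Firm A's expected payoff equals the payoff from either row against (4/7, 3/7). Using Invest: 2(4/7) + 4(3/7) = 20/7.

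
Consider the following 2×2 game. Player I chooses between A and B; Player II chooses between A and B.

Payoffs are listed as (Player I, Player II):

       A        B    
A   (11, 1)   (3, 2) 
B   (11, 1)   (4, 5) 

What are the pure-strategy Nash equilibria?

(B, B)

(A, A): Player II prefers B (2 > 1) — not an equilibrium.
(A, B): Player I prefers B (4 > 3) — not an equilibrium.
(B, A): Player II prefers B (5 > 1) — not an equilibrium.
(B, B): Player I gets 4 ≥ 3 from A, and Player II gets 5 ≥ 1 from A — Nash equilibrium.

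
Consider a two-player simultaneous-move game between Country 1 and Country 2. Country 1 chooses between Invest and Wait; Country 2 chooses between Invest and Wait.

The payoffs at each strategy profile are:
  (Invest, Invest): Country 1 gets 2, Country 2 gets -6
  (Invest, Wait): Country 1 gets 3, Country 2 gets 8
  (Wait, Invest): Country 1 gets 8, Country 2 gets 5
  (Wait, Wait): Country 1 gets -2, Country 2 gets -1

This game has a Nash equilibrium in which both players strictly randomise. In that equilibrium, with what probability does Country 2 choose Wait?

6/11

Let y be the probability that Country 2 plays Invest. In a completely mixed equilibrium, Country 1 must be indifferent between Invest and Wait.
Country 1's expected payoff from Invest is 2y + 3(1−y); from Wait it is 8y − 2(1−y).
Setting these equal: −y + 3 = 10y − 2, so y = 5/11.
Therefore Country 2 plays Wait with probability 1 − 5/11 = 6/11.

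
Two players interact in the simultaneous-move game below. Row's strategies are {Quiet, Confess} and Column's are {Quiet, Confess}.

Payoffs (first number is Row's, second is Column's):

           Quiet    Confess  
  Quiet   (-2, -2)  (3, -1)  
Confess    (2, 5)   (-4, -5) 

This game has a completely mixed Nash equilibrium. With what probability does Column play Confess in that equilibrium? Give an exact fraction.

Let c be the probability that Column plays Quiet. In a completely mixed equilibrium, Row must be indifferent between Quiet and Confess.
Row's expected payoff from Quiet is −2c + 3(1−c); from Confess it is 2c − 4(1−c).
Setting these equal: −5c + 3 = 6c − 4, so c = 7/11.
Therefore Column plays Confess with probability 1 − 7/11 = 4/11.

4/11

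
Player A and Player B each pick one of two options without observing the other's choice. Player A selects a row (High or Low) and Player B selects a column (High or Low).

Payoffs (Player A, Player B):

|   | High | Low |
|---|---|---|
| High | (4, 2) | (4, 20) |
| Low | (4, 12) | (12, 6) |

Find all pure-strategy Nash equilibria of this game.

(High, High): Player B prefers Low (20 > 2) — not an equilibrium.
(High, Low): Player A prefers Low (12 > 4) — not an equilibrium.
(Low, High): Player A gets 4 ≥ 4 from High, and Player B gets 12 ≥ 6 from Low — Nash equilibrium.
(Low, Low): Player B prefers High (12 > 6) — not an equilibrium.

(Low, High)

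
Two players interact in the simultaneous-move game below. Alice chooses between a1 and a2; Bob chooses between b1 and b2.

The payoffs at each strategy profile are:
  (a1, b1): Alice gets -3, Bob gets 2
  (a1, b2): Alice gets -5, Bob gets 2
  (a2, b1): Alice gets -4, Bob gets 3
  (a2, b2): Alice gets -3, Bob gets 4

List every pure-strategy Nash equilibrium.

(a1, b1): Alice gets -3 ≥ -4 from a2, and Bob gets 2 ≥ 2 from b2 — Nash equilibrium.
(a1, b2): Alice prefers a2 (-3 > -5) — not an equilibrium.
(a2, b1): Alice prefers a1 (-3 > -4); Bob prefers b2 (4 > 3) — not an equilibrium.
(a2, b2): Alice gets -3 ≥ -5 from a1, and Bob gets 4 ≥ 3 from b1 — Nash equilibrium.

(a1, b1) and (a2, b2)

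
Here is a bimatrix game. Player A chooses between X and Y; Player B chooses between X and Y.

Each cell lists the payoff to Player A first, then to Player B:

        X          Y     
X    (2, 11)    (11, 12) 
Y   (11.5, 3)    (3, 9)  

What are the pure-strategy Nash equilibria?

(X, Y)

(X, X): Player A prefers Y (11.5 > 2); Player B prefers Y (12 > 11) — not an equilibrium.
(X, Y): Player A gets 11 ≥ 3 from Y, and Player B gets 12 ≥ 11 from X — Nash equilibrium.
(Y, X): Player B prefers Y (9 > 3) — not an equilibrium.
(Y, Y): Player A prefers X (11 > 3) — not an equilibrium.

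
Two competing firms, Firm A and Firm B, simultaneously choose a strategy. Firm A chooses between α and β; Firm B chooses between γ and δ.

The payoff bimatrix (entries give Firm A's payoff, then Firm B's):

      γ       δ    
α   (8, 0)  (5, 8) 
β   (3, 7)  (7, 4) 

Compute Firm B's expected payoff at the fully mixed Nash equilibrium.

56/11

First find x, the probability Firm A plays α, from Firm B's indifference between γ and δ: 7(1−x) = 8x + 4(1−x), giving x = 3/11.
Since Firm B is indifferent in equilibrium, Firm B's expected payoff equals the payoff from either column against (3/11, 8/11). Using γ: 7(8/11) = 56/11.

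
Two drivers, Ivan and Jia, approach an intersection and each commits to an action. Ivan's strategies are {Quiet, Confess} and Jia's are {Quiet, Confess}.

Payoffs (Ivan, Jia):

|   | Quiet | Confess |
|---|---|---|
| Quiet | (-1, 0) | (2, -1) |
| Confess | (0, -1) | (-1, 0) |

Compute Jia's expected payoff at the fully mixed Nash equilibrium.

-1/2

First find p, the probability Ivan plays Quiet, from Jia's indifference between Quiet and Confess: −(1−p) = −p, giving p = 1/2.
Since Jia is indifferent in equilibrium, Jia's expected payoff equals the payoff from either column against (1/2, 1/2). Using Quiet: −(1/2) = -1/2.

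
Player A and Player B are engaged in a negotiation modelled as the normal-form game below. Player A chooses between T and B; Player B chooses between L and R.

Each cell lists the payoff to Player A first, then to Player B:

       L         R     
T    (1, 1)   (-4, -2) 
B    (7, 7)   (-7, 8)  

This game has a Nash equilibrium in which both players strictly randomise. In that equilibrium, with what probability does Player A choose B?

Let p be the probability that Player A plays T. In a completely mixed equilibrium, Player B must be indifferent between L and R.
Player B's expected payoff from L is p + 7(1−p); from R it is −2p + 8(1−p).
Setting these equal: −6p + 7 = −10p + 8, so p = 1/4.
Therefore Player A plays B with probability 1 − 1/4 = 3/4.

3/4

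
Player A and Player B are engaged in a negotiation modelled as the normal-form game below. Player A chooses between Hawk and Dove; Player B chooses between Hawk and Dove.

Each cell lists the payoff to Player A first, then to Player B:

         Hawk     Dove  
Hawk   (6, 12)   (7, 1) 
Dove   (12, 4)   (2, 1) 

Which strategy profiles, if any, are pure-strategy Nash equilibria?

(Hawk, Hawk): Player A prefers Dove (12 > 6) — not an equilibrium.
(Hawk, Dove): Player B prefers Hawk (12 > 1) — not an equilibrium.
(Dove, Hawk): Player A gets 12 ≥ 6 from Hawk, and Player B gets 4 ≥ 1 from Dove — Nash equilibrium.
(Dove, Dove): Player A prefers Hawk (7 > 2); Player B prefers Hawk (4 > 1) — not an equilibrium.

(Dove, Hawk)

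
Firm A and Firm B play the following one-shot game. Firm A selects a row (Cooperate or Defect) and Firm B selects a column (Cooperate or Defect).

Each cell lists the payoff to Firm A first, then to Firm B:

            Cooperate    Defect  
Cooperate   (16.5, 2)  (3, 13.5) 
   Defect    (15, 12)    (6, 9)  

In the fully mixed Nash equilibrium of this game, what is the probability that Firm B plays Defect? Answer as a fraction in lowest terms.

1/3

Let q be the probability that Firm B plays Cooperate. In a completely mixed equilibrium, Firm A must be indifferent between Cooperate and Defect.
Firm A's expected payoff from Cooperate is 16.5q + 3(1−q); from Defect it is 15q + 6(1−q).
Setting these equal: 13.5q + 3 = 9q + 6, so q = 2/3.
Therefore Firm B plays Defect with probability 1 − 2/3 = 1/3.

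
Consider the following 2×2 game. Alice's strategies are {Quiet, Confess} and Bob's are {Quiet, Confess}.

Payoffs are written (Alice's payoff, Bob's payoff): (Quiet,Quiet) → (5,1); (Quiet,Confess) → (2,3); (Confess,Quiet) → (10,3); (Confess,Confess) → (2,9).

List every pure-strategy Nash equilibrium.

(Quiet, Confess) and (Confess, Confess)

(Quiet, Quiet): Alice prefers Confess (10 > 5); Bob prefers Confess (3 > 1) — not an equilibrium.
(Quiet, Confess): Alice gets 2 ≥ 2 from Confess, and Bob gets 3 ≥ 1 from Quiet — Nash equilibrium.
(Confess, Quiet): Bob prefers Confess (9 > 3) — not an equilibrium.
(Confess, Confess): Alice gets 2 ≥ 2 from Quiet, and Bob gets 9 ≥ 3 from Quiet — Nash equilibrium.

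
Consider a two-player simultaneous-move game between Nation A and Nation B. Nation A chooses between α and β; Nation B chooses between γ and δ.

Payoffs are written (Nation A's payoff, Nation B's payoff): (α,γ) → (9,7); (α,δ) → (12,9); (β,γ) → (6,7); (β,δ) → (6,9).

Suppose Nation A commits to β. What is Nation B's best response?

δ

Against β, Nation B earns 7 from γ and 9 from δ.
So δ is the best response.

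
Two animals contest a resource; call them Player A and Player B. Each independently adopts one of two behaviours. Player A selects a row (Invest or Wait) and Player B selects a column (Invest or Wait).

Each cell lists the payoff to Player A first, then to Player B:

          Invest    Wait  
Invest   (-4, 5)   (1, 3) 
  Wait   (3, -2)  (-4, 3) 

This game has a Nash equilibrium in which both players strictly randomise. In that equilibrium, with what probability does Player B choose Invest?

5/12

Let c be the probability that Player B plays Invest. In a completely mixed equilibrium, Player A must be indifferent between Invest and Wait.
Player A's expected payoff from Invest is −4c + (1−c); from Wait it is 3c − 4(1−c).
Setting these equal: −5c + 1 = 7c − 4, so c = 5/12.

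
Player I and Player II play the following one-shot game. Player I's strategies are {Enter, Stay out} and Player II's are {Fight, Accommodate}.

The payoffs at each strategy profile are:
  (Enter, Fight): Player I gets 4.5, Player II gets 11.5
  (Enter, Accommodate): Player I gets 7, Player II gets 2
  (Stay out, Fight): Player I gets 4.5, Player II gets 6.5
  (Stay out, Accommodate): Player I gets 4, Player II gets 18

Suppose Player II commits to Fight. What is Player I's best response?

either — both Enter and Stay out are best responses

Against Fight, Player I earns 4.5 from Enter and 4.5 from Stay out.
So either strategy is a best response.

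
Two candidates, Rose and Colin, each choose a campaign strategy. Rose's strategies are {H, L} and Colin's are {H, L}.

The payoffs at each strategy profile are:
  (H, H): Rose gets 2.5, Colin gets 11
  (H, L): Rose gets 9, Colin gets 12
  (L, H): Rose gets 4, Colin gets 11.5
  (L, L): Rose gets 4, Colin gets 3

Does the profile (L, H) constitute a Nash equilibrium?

Yes

At (L, H), Rose earns 4; switching to H would give 2.5, so Rose has no profitable deviation.
Colin earns 11.5; switching to L would give 3, so Colin has no profitable deviation.
Neither player can gain by a unilateral deviation, so this profile is a Nash equilibrium.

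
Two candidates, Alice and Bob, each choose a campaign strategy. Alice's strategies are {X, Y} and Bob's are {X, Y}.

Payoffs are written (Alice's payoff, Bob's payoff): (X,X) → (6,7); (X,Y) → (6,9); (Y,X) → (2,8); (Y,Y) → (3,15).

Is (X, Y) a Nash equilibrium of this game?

At (X, Y), Alice earns 6; switching to Y would give 3, so Alice has no profitable deviation.
Bob earns 9; switching to X would give 7, so Bob has no profitable deviation.
Neither player can gain by a unilateral deviation, so this profile is a Nash equilibrium.

Yes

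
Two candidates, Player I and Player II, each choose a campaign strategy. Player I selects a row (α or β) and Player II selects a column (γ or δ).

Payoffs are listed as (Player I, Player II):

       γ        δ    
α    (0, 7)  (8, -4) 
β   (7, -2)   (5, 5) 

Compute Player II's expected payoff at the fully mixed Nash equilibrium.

First find p, the probability Player I plays α, from Player II's indifference between γ and δ: 7p − 2(1−p) = −4p + 5(1−p), giving p = 7/18.
Since Player II is indifferent in equilibrium, Player II's expected payoff equals the payoff from either column against (7/18, 11/18). Using γ: 7(7/18) − 2(11/18) = 3/2.

3/2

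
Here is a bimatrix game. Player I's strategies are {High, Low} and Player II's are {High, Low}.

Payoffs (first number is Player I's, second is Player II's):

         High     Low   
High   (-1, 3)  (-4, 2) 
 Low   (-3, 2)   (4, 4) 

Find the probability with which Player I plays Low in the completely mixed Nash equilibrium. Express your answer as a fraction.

1/3

Let r be the probability that Player I plays High. In a completely mixed equilibrium, Player II must be indifferent between High and Low.
Player II's expected payoff from High is 3r + 2(1−r); from Low it is 2r + 4(1−r).
Setting these equal: r + 2 = −2r + 4, so r = 2/3.
Therefore Player I plays Low with probability 1 − 2/3 = 1/3.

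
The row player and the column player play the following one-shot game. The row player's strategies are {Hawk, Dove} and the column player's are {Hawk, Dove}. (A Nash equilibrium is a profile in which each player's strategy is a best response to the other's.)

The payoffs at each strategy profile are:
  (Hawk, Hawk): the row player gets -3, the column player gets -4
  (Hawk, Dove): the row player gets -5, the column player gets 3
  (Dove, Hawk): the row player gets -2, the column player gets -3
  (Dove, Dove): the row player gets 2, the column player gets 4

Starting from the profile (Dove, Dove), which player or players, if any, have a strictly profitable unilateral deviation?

Neither

The row player at (Dove, Dove) earns 2; deviating to Hawk yields -5 — not better.
The column player earns 4; deviating to Hawk yields -3 — not better.
Neither player can strictly improve; the profile is a Nash equilibrium.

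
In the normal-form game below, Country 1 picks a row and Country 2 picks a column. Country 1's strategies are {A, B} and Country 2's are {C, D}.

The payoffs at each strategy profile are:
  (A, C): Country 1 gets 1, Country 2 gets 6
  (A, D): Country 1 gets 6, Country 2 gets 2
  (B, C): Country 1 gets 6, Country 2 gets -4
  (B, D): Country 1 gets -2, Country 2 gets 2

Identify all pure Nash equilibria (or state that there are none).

none

(A, C): Country 1 prefers B (6 > 1) — not an equilibrium.
(A, D): Country 2 prefers C (6 > 2) — not an equilibrium.
(B, C): Country 2 prefers D (2 > -4) — not an equilibrium.
(B, D): Country 1 prefers A (6 > -2) — not an equilibrium.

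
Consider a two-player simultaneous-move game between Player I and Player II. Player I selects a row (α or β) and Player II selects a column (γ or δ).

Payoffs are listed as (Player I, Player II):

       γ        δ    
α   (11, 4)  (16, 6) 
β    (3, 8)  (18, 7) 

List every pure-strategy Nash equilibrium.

(α, γ): Player II prefers δ (6 > 4) — not an equilibrium.
(α, δ): Player I prefers β (18 > 16) — not an equilibrium.
(β, γ): Player I prefers α (11 > 3) — not an equilibrium.
(β, δ): Player II prefers γ (8 > 7) — not an equilibrium.

none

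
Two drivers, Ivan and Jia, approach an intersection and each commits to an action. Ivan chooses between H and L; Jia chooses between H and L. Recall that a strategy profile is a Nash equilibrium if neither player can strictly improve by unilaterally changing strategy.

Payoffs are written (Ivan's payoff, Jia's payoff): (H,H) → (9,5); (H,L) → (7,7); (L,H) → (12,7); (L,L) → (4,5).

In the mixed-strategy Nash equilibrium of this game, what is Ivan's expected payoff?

First find q, the probability Jia plays H, from Ivan's indifference between H and L: 9q + 7(1−q) = 12q + 4(1−q), giving q = 1/2.
Since Ivan is indifferent in equilibrium, Ivan's expected payoff equals the payoff from either row against (1/2, 1/2). Using H: 9(1/2) + 7(1/2) = 8.

8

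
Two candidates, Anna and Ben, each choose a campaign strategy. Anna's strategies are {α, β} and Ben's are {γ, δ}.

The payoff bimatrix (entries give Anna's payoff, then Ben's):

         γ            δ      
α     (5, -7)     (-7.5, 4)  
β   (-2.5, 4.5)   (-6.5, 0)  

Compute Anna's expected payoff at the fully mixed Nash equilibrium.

First find q, the probability Ben plays γ, from Anna's indifference between α and β: 5q − 7.5(1−q) = −2.5q − 6.5(1−q), giving q = 2/17.
Since Anna is indifferent in equilibrium, Anna's expected payoff equals the payoff from either row against (2/17, 15/17). Using α: 5(2/17) − 7.5(15/17) = -205/34.

-205/34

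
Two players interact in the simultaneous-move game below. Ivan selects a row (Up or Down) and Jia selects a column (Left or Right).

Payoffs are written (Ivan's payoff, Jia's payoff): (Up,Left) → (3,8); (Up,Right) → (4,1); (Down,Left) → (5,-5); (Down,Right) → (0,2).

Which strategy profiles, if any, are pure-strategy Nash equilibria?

(Up, Left): Ivan prefers Down (5 > 3) — not an equilibrium.
(Up, Right): Jia prefers Left (8 > 1) — not an equilibrium.
(Down, Left): Jia prefers Right (2 > -5) — not an equilibrium.
(Down, Right): Ivan prefers Up (4 > 0) — not an equilibrium.

none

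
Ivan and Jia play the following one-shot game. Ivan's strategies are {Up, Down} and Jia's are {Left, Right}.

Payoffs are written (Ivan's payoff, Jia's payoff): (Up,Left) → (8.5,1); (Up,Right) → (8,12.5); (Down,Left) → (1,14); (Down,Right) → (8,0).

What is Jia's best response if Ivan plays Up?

Against Up, Jia earns 1 from Left and 12.5 from Right.
So Right is the best response.

Right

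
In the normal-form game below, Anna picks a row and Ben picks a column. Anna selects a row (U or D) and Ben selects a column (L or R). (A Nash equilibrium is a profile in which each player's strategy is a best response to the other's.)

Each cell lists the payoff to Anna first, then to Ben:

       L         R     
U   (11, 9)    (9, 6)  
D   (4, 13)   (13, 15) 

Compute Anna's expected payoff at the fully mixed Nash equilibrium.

First find q, the probability Ben plays L, from Anna's indifference between U and D: 11q + 9(1−q) = 4q + 13(1−q), giving q = 4/11.
Since Anna is indifferent in equilibrium, Anna's expected payoff equals the payoff from either row against (4/11, 7/11). Using U: 11(4/11) + 9(7/11) = 107/11.

107/11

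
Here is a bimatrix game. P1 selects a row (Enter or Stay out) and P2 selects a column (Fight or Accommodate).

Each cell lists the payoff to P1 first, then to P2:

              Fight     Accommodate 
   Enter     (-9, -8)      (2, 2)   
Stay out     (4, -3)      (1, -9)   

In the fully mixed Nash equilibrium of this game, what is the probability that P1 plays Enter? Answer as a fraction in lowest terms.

Let r be the probability that P1 plays Enter. In a completely mixed equilibrium, P2 must be indifferent between Fight and Accommodate.
P2's expected payoff from Fight is −8r − 3(1−r); from Accommodate it is 2r − 9(1−r).
Setting these equal: −5r − 3 = 11r − 9, so r = 3/8.

3/8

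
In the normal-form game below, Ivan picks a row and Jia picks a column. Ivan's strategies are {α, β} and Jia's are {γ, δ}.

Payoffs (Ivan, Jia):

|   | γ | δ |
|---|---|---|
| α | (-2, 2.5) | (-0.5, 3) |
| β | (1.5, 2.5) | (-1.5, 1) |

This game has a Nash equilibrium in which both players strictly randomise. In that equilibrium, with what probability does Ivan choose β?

Let r be the probability that Ivan plays α. In a completely mixed equilibrium, Jia must be indifferent between γ and δ.
Jia's expected payoff from γ is 2.5r + 2.5(1−r); from δ it is 3r + (1−r).
Setting these equal: 2.5 = 2r + 1, so r = 3/4.
Therefore Ivan plays β with probability 1 − 3/4 = 1/4.

1/4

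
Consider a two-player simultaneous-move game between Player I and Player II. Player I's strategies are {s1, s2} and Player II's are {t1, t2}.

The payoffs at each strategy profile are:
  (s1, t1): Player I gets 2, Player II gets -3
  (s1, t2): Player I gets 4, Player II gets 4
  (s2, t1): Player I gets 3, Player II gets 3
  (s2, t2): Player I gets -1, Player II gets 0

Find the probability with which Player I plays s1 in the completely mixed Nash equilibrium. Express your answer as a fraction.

Let x be the probability that Player I plays s1. In a completely mixed equilibrium, Player II must be indifferent between t1 and t2.
Player II's expected payoff from t1 is −3x + 3(1−x); from t2 it is 4x.
Setting these equal: −6x + 3 = 4x, so x = 3/10.

3/10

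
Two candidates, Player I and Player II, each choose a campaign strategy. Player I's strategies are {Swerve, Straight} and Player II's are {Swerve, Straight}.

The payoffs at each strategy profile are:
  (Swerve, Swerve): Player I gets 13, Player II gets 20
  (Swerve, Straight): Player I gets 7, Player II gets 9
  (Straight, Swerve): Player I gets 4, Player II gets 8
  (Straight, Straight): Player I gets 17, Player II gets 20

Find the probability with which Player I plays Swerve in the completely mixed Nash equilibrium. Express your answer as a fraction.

12/23

Let r be the probability that Player I plays Swerve. In a completely mixed equilibrium, Player II must be indifferent between Swerve and Straight.
Player II's expected payoff from Swerve is 20r + 8(1−r); from Straight it is 9r + 20(1−r).
Setting these equal: 12r + 8 = −11r + 20, so r = 12/23.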